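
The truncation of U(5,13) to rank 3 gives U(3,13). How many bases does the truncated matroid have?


Truncating U(5,13) to rank 3 gives U(3,13).
Bases of U(3,13) are all 3-element subsets of 13 elements.
Number of bases = C(13,3) = (13 * 12 * 11) / (1 * 2 * 3) = 286.

286


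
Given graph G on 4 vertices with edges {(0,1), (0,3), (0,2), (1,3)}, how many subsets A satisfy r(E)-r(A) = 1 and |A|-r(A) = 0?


R(x,y) = sum over A in 2^E of x^(r(E)-r(A)) * y^(|A|-r(A)).
G has 4 vertices, 4 edges. r(E) = 3.
Enumerate all 2^4 = 16 subsets.
Count subsets with r(E)-r(A)=1 and |A|-r(A)=0: 6.

6


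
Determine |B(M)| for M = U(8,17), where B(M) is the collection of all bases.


Bases of U(8,17) are all 8-element subsets of the 17-element ground set.
Number of bases = C(17,8).
C(17,8) = 17! / (8! * 9!) = 24310.

24310


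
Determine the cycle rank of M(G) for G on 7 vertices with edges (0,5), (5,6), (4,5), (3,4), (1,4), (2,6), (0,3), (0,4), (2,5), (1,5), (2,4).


Cycle rank (nullity) = |E| - r(M) = |E| - (|V| - c).
|E| = 11, |V| = 7, c = 1.
Nullity = 11 - (7 - 1) = 11 - 6 = 5.

5


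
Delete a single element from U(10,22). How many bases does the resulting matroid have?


Deleting e from U(10,22) gives U(10,21) since n > r.
Bases of U(10,21) = (21 choose 10) = 352716.

352716


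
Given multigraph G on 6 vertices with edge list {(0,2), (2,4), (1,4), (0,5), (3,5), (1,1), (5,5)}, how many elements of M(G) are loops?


In a graphic matroid, a loop is a self-loop edge (u,u) with rank 0.
Examining all 7 edges for self-loops...
Self-loops found: (1,1), (5,5)
Number of loops = 2.

2


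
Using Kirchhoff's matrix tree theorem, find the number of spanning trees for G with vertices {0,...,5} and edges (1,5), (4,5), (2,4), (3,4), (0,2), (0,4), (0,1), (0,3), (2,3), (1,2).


By Kirchhoff's matrix tree theorem, the number of spanning trees equals
the determinant of any cofactor of the Laplacian matrix L.
G has 6 vertices and 10 edges.
Computing the (5 x 5) cofactor determinant gives 115.

115


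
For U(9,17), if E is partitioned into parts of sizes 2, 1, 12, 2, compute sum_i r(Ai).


r(Ai) = min(|Ai|, 9) for each part.
Sum = min(2,9) + min(1,9) + min(12,9) + min(2,9)
    = 2 + 1 + 9 + 2
    = 14.

14


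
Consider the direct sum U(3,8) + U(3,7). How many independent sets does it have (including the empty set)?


For a direct sum, |I(M1+M2)| = |I(M1)| * |I(M2)|.
|I(U(3,8))| = sum C(8,k) for k=0..3 = 93.
|I(U(3,7))| = sum C(7,k) for k=0..3 = 64.
Total = 93 * 64 = 5952.

5952


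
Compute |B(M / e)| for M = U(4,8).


Contracting e from U(4,8) gives U(3,7).
Bases of U(3,7) = (7 choose 3) = 35.

35


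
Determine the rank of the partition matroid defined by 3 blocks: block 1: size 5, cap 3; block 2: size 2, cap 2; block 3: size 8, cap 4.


Rank of a partition matroid = sum of min(|Si|, ci) for each block.
= min(5,3) + min(2,2) + min(8,4)
= 3 + 2 + 4
= 9.

9


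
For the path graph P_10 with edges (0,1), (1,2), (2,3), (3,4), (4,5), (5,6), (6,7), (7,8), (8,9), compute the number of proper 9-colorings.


P(P_10, k) = k * (k-1)^(9).
P(9) = 9 * 8^9 = 9 * 134217728 = 1207959552.

1207959552


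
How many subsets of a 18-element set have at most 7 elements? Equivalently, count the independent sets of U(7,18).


Independent sets of U(7,18) are all subsets of size <= 7.
Count = (18 choose 0) + (18 choose 1) + (18 choose 2) + (18 choose 3) + (18 choose 4) + (18 choose 5) + (18 choose 6) + (18 choose 7)
     = 1 + 18 + 153 + 816 + 3060 + 8568 + 18564 + 31824
     = 63004.

63004


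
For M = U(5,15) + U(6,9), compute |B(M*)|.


(M1+M2)* = M1* + M2*.
M1* = U(10,15), bases: C(15,10) = 3003.
M2* = U(3,9), bases: C(9,3) = 84.
|B(M*)| = 3003 * 84 = 252252.

252252


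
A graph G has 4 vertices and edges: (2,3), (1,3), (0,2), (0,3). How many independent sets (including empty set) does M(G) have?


An independent set in a graphic matroid is an acyclic edge subset.
G has 4 vertices and 4 edges.
Enumerate all 2^4 = 16 subsets, checking for acyclicity.
Total independent sets = 14.

14


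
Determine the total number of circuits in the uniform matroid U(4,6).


In U(4,6), circuits are the (5)-element subsets.
Any set of 5 elements is dependent, and removing any one element gives
an independent set of size 4, so it is a minimal dependent set.
Number of circuits = (6 choose 5) = 6.

6


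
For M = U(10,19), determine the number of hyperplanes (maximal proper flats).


Hyperplanes of U(10,19) are flats of rank 9.
In a uniform matroid, these are exactly the (9)-element subsets.
Count = C(19,9) = 19! / (9! * 10!) = 92378.

92378


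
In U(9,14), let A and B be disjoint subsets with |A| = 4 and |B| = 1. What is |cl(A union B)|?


|A union B| = 4 + 1 = 5 (disjoint).
In U(9,14), cl(S) = S if |S| < 9, else cl(S) = E.
Since 5 < 9, cl(A union B) = A union B.
|cl(A union B)| = 5.

5


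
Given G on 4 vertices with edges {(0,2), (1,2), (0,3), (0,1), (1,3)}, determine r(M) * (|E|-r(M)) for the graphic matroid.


r(M) = |V| - c = 4 - 1 = 3.
nullity = |E| - r(M) = 5 - 3 = 2.
Product = 3 * 2 = 6.

6


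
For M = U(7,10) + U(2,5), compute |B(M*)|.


(M1+M2)* = M1* + M2*.
M1* = U(3,10), bases: C(10,3) = 120.
M2* = U(3,5), bases: C(5,3) = 10.
|B(M*)| = 120 * 10 = 1200.

1200


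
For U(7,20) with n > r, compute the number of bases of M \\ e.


Deleting e from U(7,20) gives U(7,19) since n > r.
Bases of U(7,19) = C(19,7) = 50388.

50388


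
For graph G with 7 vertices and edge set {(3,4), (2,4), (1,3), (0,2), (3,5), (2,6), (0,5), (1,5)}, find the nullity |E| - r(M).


Cycle rank (nullity) = |E| - r(M) = |E| - (|V| - c).
|E| = 8, |V| = 7, c = 1.
Nullity = 8 - (7 - 1) = 8 - 6 = 2.

2


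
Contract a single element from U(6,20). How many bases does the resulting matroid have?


Contracting e from U(6,20) gives U(5,19).
Bases of U(5,19) = (19 choose 5) = 11628.

11628


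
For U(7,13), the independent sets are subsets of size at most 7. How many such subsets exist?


Independent sets of U(7,13) are all subsets of size <= 7.
Count = (13 choose 0) + (13 choose 1) + (13 choose 2) + (13 choose 3) + (13 choose 4) + (13 choose 5) + (13 choose 6) + (13 choose 7)
     = 1 + 13 + 78 + 286 + 715 + 1287 + 1716 + 1716
     = 5812.

5812


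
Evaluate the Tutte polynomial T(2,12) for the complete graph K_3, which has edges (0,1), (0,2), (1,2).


T(K_3; x,y) = x^2 + x + y.
T(2,12) = 4 + 2 + 12 = 18.

18


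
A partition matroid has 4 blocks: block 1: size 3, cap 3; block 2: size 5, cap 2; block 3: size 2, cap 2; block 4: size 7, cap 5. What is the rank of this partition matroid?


Rank of a partition matroid = sum of min(|Si|, ci) for each block.
= min(3,3) + min(5,2) + min(2,2) + min(7,5)
= 3 + 2 + 2 + 5
= 12.

12


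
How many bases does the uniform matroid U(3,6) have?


Bases of U(3,6) are all 3-element subsets of the 6-element ground set.
Number of bases = C(6,3).
C(6,3) = (6 * 5 * 4) / (1 * 2 * 3) = 20.

20


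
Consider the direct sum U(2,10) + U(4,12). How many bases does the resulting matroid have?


Bases of a direct sum M1 + M2: |B| = |B(M1)| * |B(M2)|.
|B(U(2,10))| = C(10,2) = 45.
|B(U(4,12))| = C(12,4) = 495.
Total bases = 45 * 495 = 22275.

22275


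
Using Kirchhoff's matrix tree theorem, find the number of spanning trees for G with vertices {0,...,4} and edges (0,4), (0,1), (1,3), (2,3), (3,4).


By Kirchhoff's matrix tree theorem, the number of spanning trees equals
the determinant of any cofactor of the Laplacian matrix L.
G has 5 vertices and 5 edges.
Computing the (4 x 4) cofactor determinant gives 4.

4


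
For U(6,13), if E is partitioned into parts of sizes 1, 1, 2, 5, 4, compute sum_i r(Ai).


r(Ai) = min(|Ai|, 6) for each part.
Sum = min(1,6) + min(1,6) + min(2,6) + min(5,6) + min(4,6)
    = 1 + 1 + 2 + 5 + 4
    = 13.

13


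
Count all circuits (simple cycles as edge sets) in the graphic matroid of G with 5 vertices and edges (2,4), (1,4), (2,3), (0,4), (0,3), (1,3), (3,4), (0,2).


A circuit in a graphic matroid = edge set of a simple cycle.
G has 5 vertices and 8 edges.
Enumerating all minimal edge subsets forming cycles...
Total circuits found: 12.

12


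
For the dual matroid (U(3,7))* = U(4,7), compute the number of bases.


The dual of U(r,n) is U(n-r, n) = U(4,7).
Bases of U(4,7) are all (4)-element subsets.
|B(M*)| = C(7,4) = 7! / (4! * 3!) = 35.

35


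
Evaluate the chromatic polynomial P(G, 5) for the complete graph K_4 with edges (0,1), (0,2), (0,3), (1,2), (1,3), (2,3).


P(K_4, k) = k(k-1)(k-2)...(k-3).
P(5) = (5) * (4) * (3) * (2) = 120.

120


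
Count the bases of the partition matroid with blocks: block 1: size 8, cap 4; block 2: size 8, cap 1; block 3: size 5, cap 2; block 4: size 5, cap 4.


A basis picks exactly ci elements from block i.
Number of bases = product of C(|Si|, ci).
= C(8,4) * C(8,1) * C(5,2) * C(5,4)
= 70 * 8 * 10 * 5
= 28000.

28000


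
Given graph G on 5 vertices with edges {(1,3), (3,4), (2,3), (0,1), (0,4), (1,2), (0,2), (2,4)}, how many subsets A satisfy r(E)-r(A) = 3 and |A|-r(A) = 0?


R(x,y) = sum over A in 2^E of x^(r(E)-r(A)) * y^(|A|-r(A)).
G has 5 vertices, 8 edges. r(E) = 4.
Enumerate all 2^8 = 256 subsets.
Count subsets with r(E)-r(A)=3 and |A|-r(A)=0: 8.

8


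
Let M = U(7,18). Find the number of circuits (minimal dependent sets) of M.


In U(7,18), circuits are the (8)-element subsets.
Any set of 8 elements is dependent, and removing any one element gives
an independent set of size 7, so it is a minimal dependent set.
Number of circuits = C(18,8) = 43758.

43758


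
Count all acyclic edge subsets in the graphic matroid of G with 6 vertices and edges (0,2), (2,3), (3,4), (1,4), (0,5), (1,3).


An independent set in a graphic matroid is an acyclic edge subset.
G has 6 vertices and 6 edges.
Enumerate all 2^6 = 64 subsets, checking for acyclicity.
Total independent sets = 56.

56


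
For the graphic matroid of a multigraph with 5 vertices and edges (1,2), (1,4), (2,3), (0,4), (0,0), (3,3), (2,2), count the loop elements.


In a graphic matroid, a loop is a self-loop edge (u,u) with rank 0.
Examining all 7 edges for self-loops...
Self-loops found: (0,0), (3,3), (2,2)
Number of loops = 3.

3


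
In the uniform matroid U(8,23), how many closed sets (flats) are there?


Flats of U(8,23): every subset of size < 8 is a flat, plus E itself.
Count = (23 choose 0) + (23 choose 1) + (23 choose 2) + (23 choose 3) + (23 choose 4) + (23 choose 5) + (23 choose 6) + (23 choose 7) + 1
     = 1 + 23 + 253 + 1771 + 8855 + 33649 + 100947 + 245157 + 1
     = 390657.

390657


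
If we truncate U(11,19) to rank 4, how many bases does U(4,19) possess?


Truncating U(11,19) to rank 4 gives U(4,19).
Bases of U(4,19) are all 4-element subsets of 19 elements.
Number of bases = C(19,4) = (19 * 18 * 17 * 16) / (1 * 2 * 3 * 4) = 3876.

3876


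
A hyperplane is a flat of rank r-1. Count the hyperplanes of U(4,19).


Hyperplanes of U(4,19) are flats of rank 3.
In a uniform matroid, these are exactly the (3)-element subsets.
Count = C(19,3) = (19 * 18 * 17) / (1 * 2 * 3) = 969.

969


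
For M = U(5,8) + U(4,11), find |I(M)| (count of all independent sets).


For a direct sum, |I(M1+M2)| = |I(M1)| * |I(M2)|.
|I(U(5,8))| = sum C(8,k) for k=0..5 = 219.
|I(U(4,11))| = sum C(11,k) for k=0..4 = 562.
Total = 219 * 562 = 123078.

123078


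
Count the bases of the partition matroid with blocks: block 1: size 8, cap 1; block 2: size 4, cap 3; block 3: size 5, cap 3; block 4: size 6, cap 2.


A basis picks exactly ci elements from block i.
Number of bases = product of C(|Si|, ci).
= C(8,1) * C(4,3) * C(5,3) * C(6,2)
= 8 * 4 * 10 * 15
= 4800.

4800


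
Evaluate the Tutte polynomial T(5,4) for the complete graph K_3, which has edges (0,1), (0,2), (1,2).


T(K_3; x,y) = x^2 + x + y.
T(5,4) = 25 + 5 + 4 = 34.

34


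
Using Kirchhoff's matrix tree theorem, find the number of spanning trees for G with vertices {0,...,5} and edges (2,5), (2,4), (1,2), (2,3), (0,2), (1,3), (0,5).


By Kirchhoff's matrix tree theorem, the number of spanning trees equals
the determinant of any cofactor of the Laplacian matrix L.
G has 6 vertices and 7 edges.
Computing the (5 x 5) cofactor determinant gives 9.

9


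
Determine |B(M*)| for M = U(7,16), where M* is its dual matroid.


The dual of U(r,n) is U(n-r, n) = U(9,16).
Bases of U(9,16) are all (9)-element subsets.
|B(M*)| = C(16,9) = 11440.

11440


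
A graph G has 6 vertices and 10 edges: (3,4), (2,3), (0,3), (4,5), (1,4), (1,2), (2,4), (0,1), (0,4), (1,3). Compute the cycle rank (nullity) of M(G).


Cycle rank (nullity) = |E| - r(M) = |E| - (|V| - c).
|E| = 10, |V| = 6, c = 1.
Nullity = 10 - (6 - 1) = 10 - 5 = 5.

5


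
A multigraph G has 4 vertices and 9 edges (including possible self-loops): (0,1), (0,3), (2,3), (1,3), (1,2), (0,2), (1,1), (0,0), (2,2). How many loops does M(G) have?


In a graphic matroid, a loop is a self-loop edge (u,u) with rank 0.
Examining all 9 edges for self-loops...
Self-loops found: (1,1), (0,0), (2,2)
Number of loops = 3.

3


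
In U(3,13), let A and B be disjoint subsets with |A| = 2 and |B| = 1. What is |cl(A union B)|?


|A union B| = 2 + 1 = 3 (disjoint).
In U(3,13), cl(S) = S if |S| < 3, else cl(S) = E.
Since 3 >= 3, cl(A union B) = E.
|cl(A union B)| = 13.

13


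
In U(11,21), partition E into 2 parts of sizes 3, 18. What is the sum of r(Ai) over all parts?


r(Ai) = min(|Ai|, 11) for each part.
Sum = min(3,11) + min(18,11)
    = 3 + 11
    = 14.

14


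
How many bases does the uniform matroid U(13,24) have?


Bases of U(13,24) are all 13-element subsets of the 24-element ground set.
Number of bases = C(24,13).
(24 choose 13) = 2496144.

2496144


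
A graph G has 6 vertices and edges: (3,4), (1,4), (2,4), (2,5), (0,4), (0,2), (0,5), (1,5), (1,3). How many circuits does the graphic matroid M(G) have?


A circuit in a graphic matroid = edge set of a simple cycle.
G has 6 vertices and 9 edges.
Enumerating all minimal edge subsets forming cycles...
Total circuits found: 12.

12


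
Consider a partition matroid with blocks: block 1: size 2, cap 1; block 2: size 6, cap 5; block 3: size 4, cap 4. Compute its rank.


Rank of a partition matroid = sum of min(|Si|, ci) for each block.
= min(2,1) + min(6,5) + min(4,4)
= 1 + 5 + 4
= 10.

10


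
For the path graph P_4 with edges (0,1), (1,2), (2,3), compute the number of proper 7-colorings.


P(P_4, k) = k * (k-1)^(3).
P(7) = 7 * 6^3 = 7 * 216 = 1512.

1512


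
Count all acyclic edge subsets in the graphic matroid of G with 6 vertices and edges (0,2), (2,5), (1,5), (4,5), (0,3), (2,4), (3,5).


An independent set in a graphic matroid is an acyclic edge subset.
G has 6 vertices and 7 edges.
Enumerate all 2^7 = 128 subsets, checking for acyclicity.
Total independent sets = 104.

104


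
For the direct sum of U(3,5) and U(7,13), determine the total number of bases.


Bases of a direct sum M1 + M2: |B| = |B(M1)| * |B(M2)|.
|B(U(3,5))| = C(5,3) = 10.
|B(U(7,13))| = C(13,7) = 1716.
Total bases = 10 * 1716 = 17160.

17160


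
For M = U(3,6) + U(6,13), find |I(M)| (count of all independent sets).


For a direct sum, |I(M1+M2)| = |I(M1)| * |I(M2)|.
|I(U(3,6))| = sum C(6,k) for k=0..3 = 42.
|I(U(6,13))| = sum C(13,k) for k=0..6 = 4096.
Total = 42 * 4096 = 172032.

172032


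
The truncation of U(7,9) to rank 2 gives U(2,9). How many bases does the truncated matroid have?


Truncating U(7,9) to rank 2 gives U(2,9).
Bases of U(2,9) are all 2-element subsets of 9 elements.
Number of bases = C(9,2) = (9 * 8) / (1 * 2) = 36.

36


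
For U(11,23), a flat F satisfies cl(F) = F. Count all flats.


Flats of U(11,23): every subset of size < 11 is a flat, plus E itself.
Count = (23 choose 0) + (23 choose 1) + (23 choose 2) + (23 choose 3) + (23 choose 4) + (23 choose 5) + (23 choose 6) + (23 choose 7) + (23 choose 8) + (23 choose 9) + (23 choose 10) + 1
     = 1 + 23 + 253 + 1771 + 8855 + 33649 + 100947 + 245157 + 490314 + 817190 + 1144066 + 1
     = 2842227.

2842227


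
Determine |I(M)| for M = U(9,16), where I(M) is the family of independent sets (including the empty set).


Independent sets of U(9,16) are all subsets of size <= 9.
Count = C(16,0) + C(16,1) + C(16,2) + C(16,3) + C(16,4) + C(16,5) + C(16,6) + C(16,7) + C(16,8) + C(16,9)
     = 1 + 16 + 120 + 560 + 1820 + 4368 + 8008 + 11440 + 12870 + 11440
     = 50643.

50643


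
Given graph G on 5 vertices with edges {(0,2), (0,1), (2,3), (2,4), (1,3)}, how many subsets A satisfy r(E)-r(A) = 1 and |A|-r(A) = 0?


R(x,y) = sum over A in 2^E of x^(r(E)-r(A)) * y^(|A|-r(A)).
G has 5 vertices, 5 edges. r(E) = 4.
Enumerate all 2^5 = 32 subsets.
Count subsets with r(E)-r(A)=1 and |A|-r(A)=0: 10.

10


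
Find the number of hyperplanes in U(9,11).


Hyperplanes of U(9,11) are flats of rank 8.
In a uniform matroid, these are exactly the (8)-element subsets.
Count = (11 choose 8) = 165.

165


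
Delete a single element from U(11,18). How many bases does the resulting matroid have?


Deleting e from U(11,18) gives U(11,17) since n > r.
Bases of U(11,17) = (17 choose 11) = 12376.

12376


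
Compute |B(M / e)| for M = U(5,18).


Contracting e from U(5,18) gives U(4,17).
Bases of U(4,17) = (17 choose 4) = 2380.

2380


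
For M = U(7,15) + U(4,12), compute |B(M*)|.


(M1+M2)* = M1* + M2*.
M1* = U(8,15), bases: C(15,8) = 6435.
M2* = U(8,12), bases: C(12,8) = 495.
|B(M*)| = 6435 * 495 = 3185325.

3185325


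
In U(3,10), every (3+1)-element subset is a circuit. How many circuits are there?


In U(3,10), circuits are the (4)-element subsets.
Any set of 4 elements is dependent, and removing any one element gives
an independent set of size 3, so it is a minimal dependent set.
Number of circuits = C(10,4) = (10 * 9 * 8 * 7) / (1 * 2 * 3 * 4) = 210.

210


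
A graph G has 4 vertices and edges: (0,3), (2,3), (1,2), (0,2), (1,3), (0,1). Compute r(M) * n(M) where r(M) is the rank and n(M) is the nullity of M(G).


r(M) = |V| - c = 4 - 1 = 3.
nullity = |E| - r(M) = 6 - 3 = 3.
Product = 3 * 3 = 9.

9


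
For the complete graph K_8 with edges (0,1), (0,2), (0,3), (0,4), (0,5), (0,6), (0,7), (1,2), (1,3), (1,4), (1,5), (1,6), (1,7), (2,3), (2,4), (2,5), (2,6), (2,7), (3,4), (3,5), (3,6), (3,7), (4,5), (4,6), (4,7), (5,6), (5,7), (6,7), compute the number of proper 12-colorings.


P(K_8, k) = k(k-1)(k-2)...(k-7).
P(12) = (12) * (11) * (10) * (9) * (8) * (7) * (6) * (5) = 19958400.

19958400


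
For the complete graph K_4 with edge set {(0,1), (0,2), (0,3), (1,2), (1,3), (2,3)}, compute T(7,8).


T(K_4; x,y) = x^3 + 3x^2 + 4xy + 2x + y^3 + 3y^2 + 2y.
Substituting x=7, y=8:
= 343 + 147 + 224 + 14 + 512 + 192 + 16
= 1448.

1448


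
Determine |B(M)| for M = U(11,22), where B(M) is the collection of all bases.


Bases of U(11,22) are all 11-element subsets of the 22-element ground set.
Number of bases = C(22,11).
C(22,11) = 22! / (11! * 11!) = 705432.

705432


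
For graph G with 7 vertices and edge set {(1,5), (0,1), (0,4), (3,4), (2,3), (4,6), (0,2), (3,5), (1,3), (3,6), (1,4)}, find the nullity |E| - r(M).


Cycle rank (nullity) = |E| - r(M) = |E| - (|V| - c).
|E| = 11, |V| = 7, c = 1.
Nullity = 11 - (7 - 1) = 11 - 6 = 5.

5


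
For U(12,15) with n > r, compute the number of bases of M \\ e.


Deleting e from U(12,15) gives U(12,14) since n > r.
Bases of U(12,14) = C(14,12) = 14! / (12! * 2!) = 91.

91


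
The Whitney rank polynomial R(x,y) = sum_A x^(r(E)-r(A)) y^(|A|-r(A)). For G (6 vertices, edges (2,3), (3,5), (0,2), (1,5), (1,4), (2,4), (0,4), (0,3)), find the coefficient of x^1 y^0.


R(x,y) = sum over A in 2^E of x^(r(E)-r(A)) * y^(|A|-r(A)).
G has 6 vertices, 8 edges. r(E) = 5.
Enumerate all 2^8 = 256 subsets.
Count subsets with r(E)-r(A)=1 and |A|-r(A)=0: 59.

59


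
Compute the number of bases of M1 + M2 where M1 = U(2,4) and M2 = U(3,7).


Bases of a direct sum M1 + M2: |B| = |B(M1)| * |B(M2)|.
|B(U(2,4))| = C(4,2) = 6.
|B(U(3,7))| = C(7,3) = 35.
Total bases = 6 * 35 = 210.

210


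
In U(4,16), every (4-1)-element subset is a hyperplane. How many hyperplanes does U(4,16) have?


Hyperplanes of U(4,16) are flats of rank 3.
In a uniform matroid, these are exactly the (3)-element subsets.
Count = C(16,3) = (16 * 15 * 14) / (1 * 2 * 3) = 560.

560


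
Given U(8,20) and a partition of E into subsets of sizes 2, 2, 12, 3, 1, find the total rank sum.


r(Ai) = min(|Ai|, 8) for each part.
Sum = min(2,8) + min(2,8) + min(12,8) + min(3,8) + min(1,8)
    = 2 + 2 + 8 + 3 + 1
    = 16.

16


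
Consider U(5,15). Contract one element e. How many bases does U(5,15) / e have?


Contracting e from U(5,15) gives U(4,14).
Bases of U(4,14) = (14 choose 4) = 1001.

1001


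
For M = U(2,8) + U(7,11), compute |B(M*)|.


(M1+M2)* = M1* + M2*.
M1* = U(6,8), bases: C(8,6) = 28.
M2* = U(4,11), bases: C(11,4) = 330.
|B(M*)| = 28 * 330 = 9240.

9240


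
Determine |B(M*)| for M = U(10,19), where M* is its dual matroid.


The dual of U(r,n) is U(n-r, n) = U(9,19).
Bases of U(9,19) are all (9)-element subsets.
|B(M*)| = C(19,9) = 19! / (9! * 10!) = 92378.

92378


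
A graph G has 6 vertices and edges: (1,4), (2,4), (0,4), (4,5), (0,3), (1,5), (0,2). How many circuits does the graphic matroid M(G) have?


A circuit in a graphic matroid = edge set of a simple cycle.
G has 6 vertices and 7 edges.
Enumerating all minimal edge subsets forming cycles...
Total circuits found: 2.

2


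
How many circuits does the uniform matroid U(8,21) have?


In U(8,21), circuits are the (9)-element subsets.
Any set of 9 elements is dependent, and removing any one element gives
an independent set of size 8, so it is a minimal dependent set.
Number of circuits = (21 choose 9) = 293930.

293930


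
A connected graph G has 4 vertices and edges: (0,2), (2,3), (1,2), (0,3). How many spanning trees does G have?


By Kirchhoff's matrix tree theorem, the number of spanning trees equals
the determinant of any cofactor of the Laplacian matrix L.
G has 4 vertices and 4 edges.
Computing the (3 x 3) cofactor determinant gives 3.

3


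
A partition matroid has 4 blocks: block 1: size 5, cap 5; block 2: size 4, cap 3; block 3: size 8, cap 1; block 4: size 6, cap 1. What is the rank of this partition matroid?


Rank of a partition matroid = sum of min(|Si|, ci) for each block.
= min(5,5) + min(4,3) + min(8,1) + min(6,1)
= 5 + 3 + 1 + 1
= 10.

10


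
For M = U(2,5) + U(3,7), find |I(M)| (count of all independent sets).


For a direct sum, |I(M1+M2)| = |I(M1)| * |I(M2)|.
|I(U(2,5))| = sum C(5,k) for k=0..2 = 16.
|I(U(3,7))| = sum C(7,k) for k=0..3 = 64.
Total = 16 * 64 = 1024.

1024


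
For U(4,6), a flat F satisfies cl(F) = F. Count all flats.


Flats of U(4,6): every subset of size < 4 is a flat, plus E itself.
Count = (6 choose 0) + (6 choose 1) + (6 choose 2) + (6 choose 3) + 1
     = 1 + 6 + 15 + 20 + 1
     = 43.

43


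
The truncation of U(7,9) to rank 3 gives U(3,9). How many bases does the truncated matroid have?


Truncating U(7,9) to rank 3 gives U(3,9).
Bases of U(3,9) are all 3-element subsets of 9 elements.
Number of bases = C(9,3) = (9 * 8 * 7) / (1 * 2 * 3) = 84.

84


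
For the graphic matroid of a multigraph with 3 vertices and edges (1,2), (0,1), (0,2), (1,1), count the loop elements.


In a graphic matroid, a loop is a self-loop edge (u,u) with rank 0.
Examining all 4 edges for self-loops...
Self-loops found: (1,1)
Number of loops = 1.

1


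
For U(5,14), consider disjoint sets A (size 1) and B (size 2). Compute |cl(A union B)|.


|A union B| = 1 + 2 = 3 (disjoint).
In U(5,14), cl(S) = S if |S| < 5, else cl(S) = E.
Since 3 < 5, cl(A union B) = A union B.
|cl(A union B)| = 3.

3


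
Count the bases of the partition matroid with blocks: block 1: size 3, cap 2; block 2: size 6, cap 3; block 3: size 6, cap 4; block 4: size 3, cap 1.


A basis picks exactly ci elements from block i.
Number of bases = product of C(|Si|, ci).
= C(3,2) * C(6,3) * C(6,4) * C(3,1)
= 3 * 20 * 15 * 3
= 2700.

2700


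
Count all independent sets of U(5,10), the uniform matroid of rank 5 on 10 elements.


Independent sets of U(5,10) are all subsets of size <= 5.
Count = C(10,0) + C(10,1) + C(10,2) + C(10,3) + C(10,4) + C(10,5)
     = 1 + 10 + 45 + 120 + 210 + 252
     = 638.

638


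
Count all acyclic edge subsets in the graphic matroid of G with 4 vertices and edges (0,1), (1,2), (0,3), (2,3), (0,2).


An independent set in a graphic matroid is an acyclic edge subset.
G has 4 vertices and 5 edges.
Enumerate all 2^5 = 32 subsets, checking for acyclicity.
Total independent sets = 24.

24


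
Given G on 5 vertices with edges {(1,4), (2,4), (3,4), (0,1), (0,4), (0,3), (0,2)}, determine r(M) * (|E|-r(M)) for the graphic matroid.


r(M) = |V| - c = 5 - 1 = 4.
nullity = |E| - r(M) = 7 - 4 = 3.
Product = 4 * 3 = 12.

12


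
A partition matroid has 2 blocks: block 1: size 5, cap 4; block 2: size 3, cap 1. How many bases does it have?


A basis picks exactly ci elements from block i.
Number of bases = product of C(|Si|, ci).
= C(5,4) * C(3,1)
= 5 * 3
= 15.

15


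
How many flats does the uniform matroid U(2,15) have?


Flats of U(2,15): every subset of size < 2 is a flat, plus E itself.
Count = C(15,0) + C(15,1) + 1
     = 1 + 15 + 1
     = 17.

17


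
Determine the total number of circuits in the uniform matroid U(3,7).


In U(3,7), circuits are the (4)-element subsets.
Any set of 4 elements is dependent, and removing any one element gives
an independent set of size 3, so it is a minimal dependent set.
Number of circuits = (7 choose 4) = 35.

35


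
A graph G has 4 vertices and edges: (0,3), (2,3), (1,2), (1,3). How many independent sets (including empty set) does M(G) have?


An independent set in a graphic matroid is an acyclic edge subset.
G has 4 vertices and 4 edges.
Enumerate all 2^4 = 16 subsets, checking for acyclicity.
Total independent sets = 14.

14


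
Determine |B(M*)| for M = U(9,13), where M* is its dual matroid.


The dual of U(r,n) is U(n-r, n) = U(4,13).
Bases of U(4,13) are all (4)-element subsets.
|B(M*)| = C(13,4) = 13! / (4! * 9!) = 715.

715


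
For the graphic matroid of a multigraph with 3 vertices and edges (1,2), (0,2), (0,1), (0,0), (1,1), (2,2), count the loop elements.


In a graphic matroid, a loop is a self-loop edge (u,u) with rank 0.
Examining all 6 edges for self-loops...
Self-loops found: (0,0), (1,1), (2,2)
Number of loops = 3.

3


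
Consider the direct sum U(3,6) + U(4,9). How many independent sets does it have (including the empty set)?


For a direct sum, |I(M1+M2)| = |I(M1)| * |I(M2)|.
|I(U(3,6))| = sum C(6,k) for k=0..3 = 42.
|I(U(4,9))| = sum C(9,k) for k=0..4 = 256.
Total = 42 * 256 = 10752.

10752


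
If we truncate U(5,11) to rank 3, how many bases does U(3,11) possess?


Truncating U(5,11) to rank 3 gives U(3,11).
Bases of U(3,11) are all 3-element subsets of 11 elements.
Number of bases = (11 choose 3) = 165.

165


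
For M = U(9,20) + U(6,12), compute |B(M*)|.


(M1+M2)* = M1* + M2*.
M1* = U(11,20), bases: C(20,11) = 167960.
M2* = U(6,12), bases: C(12,6) = 924.
|B(M*)| = 167960 * 924 = 155195040.

155195040


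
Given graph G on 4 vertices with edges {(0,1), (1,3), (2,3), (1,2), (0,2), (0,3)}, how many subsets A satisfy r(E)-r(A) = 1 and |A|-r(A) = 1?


R(x,y) = sum over A in 2^E of x^(r(E)-r(A)) * y^(|A|-r(A)).
G has 4 vertices, 6 edges. r(E) = 3.
Enumerate all 2^6 = 64 subsets.
Count subsets with r(E)-r(A)=1 and |A|-r(A)=1: 4.

4


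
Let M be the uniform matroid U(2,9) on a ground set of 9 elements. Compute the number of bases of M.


Bases of U(2,9) are all 2-element subsets of the 9-element ground set.
Number of bases = C(9,2).
C(9,2) = (9 * 8) / (1 * 2) = 36.

36


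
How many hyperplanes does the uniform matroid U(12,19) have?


Hyperplanes of U(12,19) are flats of rank 11.
In a uniform matroid, these are exactly the (11)-element subsets.
Count = (19 choose 11) = 75582.

75582


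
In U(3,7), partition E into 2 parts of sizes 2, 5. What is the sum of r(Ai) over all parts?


r(Ai) = min(|Ai|, 3) for each part.
Sum = min(2,3) + min(5,3)
    = 2 + 3
    = 5.

5


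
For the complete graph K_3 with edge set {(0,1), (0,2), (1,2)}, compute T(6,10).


T(K_3; x,y) = x^2 + x + y.
T(6,10) = 36 + 6 + 10 = 52.

52


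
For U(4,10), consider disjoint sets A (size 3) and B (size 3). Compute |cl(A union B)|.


|A union B| = 3 + 3 = 6 (disjoint).
In U(4,10), cl(S) = S if |S| < 4, else cl(S) = E.
Since 6 >= 4, cl(A union B) = E.
|cl(A union B)| = 10.

10


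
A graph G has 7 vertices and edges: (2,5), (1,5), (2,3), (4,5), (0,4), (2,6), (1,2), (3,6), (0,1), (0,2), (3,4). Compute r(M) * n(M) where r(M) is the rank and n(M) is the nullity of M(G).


r(M) = |V| - c = 7 - 1 = 6.
nullity = |E| - r(M) = 11 - 6 = 5.
Product = 6 * 5 = 30.

30


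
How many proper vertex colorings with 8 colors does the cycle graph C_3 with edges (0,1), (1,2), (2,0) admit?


P(C_3, k) = (k-1)^3 + (-1)^3*(k-1).
P(8) = (7)^3 - 7
= 343 - 7 = 336.

336


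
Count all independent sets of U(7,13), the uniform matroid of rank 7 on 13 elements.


Independent sets of U(7,13) are all subsets of size <= 7.
Count = (13 choose 0) + (13 choose 1) + (13 choose 2) + (13 choose 3) + (13 choose 4) + (13 choose 5) + (13 choose 6) + (13 choose 7)
     = 1 + 13 + 78 + 286 + 715 + 1287 + 1716 + 1716
     = 5812.

5812


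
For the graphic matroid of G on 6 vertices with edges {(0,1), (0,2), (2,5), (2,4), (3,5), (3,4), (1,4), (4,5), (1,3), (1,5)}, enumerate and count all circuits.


A circuit in a graphic matroid = edge set of a simple cycle.
G has 6 vertices and 10 edges.
Enumerating all minimal edge subsets forming cycles...
Total circuits found: 22.

22


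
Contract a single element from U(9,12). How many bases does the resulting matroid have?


Contracting e from U(9,12) gives U(8,11).
Bases of U(8,11) = (11 choose 8) = 165.

165


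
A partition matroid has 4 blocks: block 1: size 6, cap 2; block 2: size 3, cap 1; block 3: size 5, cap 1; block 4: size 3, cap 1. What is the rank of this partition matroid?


Rank of a partition matroid = sum of min(|Si|, ci) for each block.
= min(6,2) + min(3,1) + min(5,1) + min(3,1)
= 2 + 1 + 1 + 1
= 5.

5


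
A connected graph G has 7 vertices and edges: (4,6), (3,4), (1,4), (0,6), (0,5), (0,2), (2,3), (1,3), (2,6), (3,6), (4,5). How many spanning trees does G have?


By Kirchhoff's matrix tree theorem, the number of spanning trees equals
the determinant of any cofactor of the Laplacian matrix L.
G has 7 vertices and 11 edges.
Computing the (6 x 6) cofactor determinant gives 169.

169


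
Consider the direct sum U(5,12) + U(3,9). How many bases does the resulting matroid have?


Bases of a direct sum M1 + M2: |B| = |B(M1)| * |B(M2)|.
|B(U(5,12))| = C(12,5) = 792.
|B(U(3,9))| = C(9,3) = 84.
Total bases = 792 * 84 = 66528.

66528


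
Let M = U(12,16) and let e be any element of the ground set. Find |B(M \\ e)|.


Deleting e from U(12,16) gives U(12,15) since n > r.
Bases of U(12,15) = C(15,12) = 15! / (12! * 3!) = 455.

455


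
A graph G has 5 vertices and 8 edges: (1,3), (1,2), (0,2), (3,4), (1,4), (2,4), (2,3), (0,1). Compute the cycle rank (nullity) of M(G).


Cycle rank (nullity) = |E| - r(M) = |E| - (|V| - c).
|E| = 8, |V| = 5, c = 1.
Nullity = 8 - (5 - 1) = 8 - 4 = 4.

4


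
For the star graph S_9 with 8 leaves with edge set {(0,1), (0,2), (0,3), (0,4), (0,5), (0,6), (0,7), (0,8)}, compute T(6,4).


A star on 9 vertices is a tree with 8 edges.
T(x,y) = x^(8) for any tree.
T(6,4) = 6^8 = 1679616.

1679616


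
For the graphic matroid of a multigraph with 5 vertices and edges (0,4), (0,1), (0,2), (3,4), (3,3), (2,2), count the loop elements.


In a graphic matroid, a loop is a self-loop edge (u,u) with rank 0.
Examining all 6 edges for self-loops...
Self-loops found: (3,3), (2,2)
Number of loops = 2.

2


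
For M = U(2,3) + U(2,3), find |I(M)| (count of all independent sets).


For a direct sum, |I(M1+M2)| = |I(M1)| * |I(M2)|.
|I(U(2,3))| = sum C(3,k) for k=0..2 = 7.
|I(U(2,3))| = sum C(3,k) for k=0..2 = 7.
Total = 7 * 7 = 49.

49


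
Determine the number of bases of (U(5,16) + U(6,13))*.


(M1+M2)* = M1* + M2*.
M1* = U(11,16), bases: C(16,11) = 4368.
M2* = U(7,13), bases: C(13,7) = 1716.
|B(M*)| = 4368 * 1716 = 7495488.

7495488


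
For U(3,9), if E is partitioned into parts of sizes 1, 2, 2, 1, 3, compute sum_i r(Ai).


r(Ai) = min(|Ai|, 3) for each part.
Sum = min(1,3) + min(2,3) + min(2,3) + min(1,3) + min(3,3)
    = 1 + 2 + 2 + 1 + 3
    = 9.

9


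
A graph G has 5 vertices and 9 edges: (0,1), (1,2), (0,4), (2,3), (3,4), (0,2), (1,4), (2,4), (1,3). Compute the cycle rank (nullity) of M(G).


Cycle rank (nullity) = |E| - r(M) = |E| - (|V| - c).
|E| = 9, |V| = 5, c = 1.
Nullity = 9 - (5 - 1) = 9 - 4 = 5.

5


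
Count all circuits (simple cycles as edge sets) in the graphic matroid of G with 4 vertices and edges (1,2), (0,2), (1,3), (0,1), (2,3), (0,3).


A circuit in a graphic matroid = edge set of a simple cycle.
G has 4 vertices and 6 edges.
Enumerating all minimal edge subsets forming cycles...
Total circuits found: 7.

7


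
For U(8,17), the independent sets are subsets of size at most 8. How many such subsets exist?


Independent sets of U(8,17) are all subsets of size <= 8.
Count = C(17,0) + C(17,1) + C(17,2) + C(17,3) + C(17,4) + C(17,5) + C(17,6) + C(17,7) + C(17,8)
     = 1 + 17 + 136 + 680 + 2380 + 6188 + 12376 + 19448 + 24310
     = 65536.

65536


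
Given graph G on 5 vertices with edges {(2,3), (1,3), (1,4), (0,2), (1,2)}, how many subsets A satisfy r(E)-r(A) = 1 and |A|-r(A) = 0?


R(x,y) = sum over A in 2^E of x^(r(E)-r(A)) * y^(|A|-r(A)).
G has 5 vertices, 5 edges. r(E) = 4.
Enumerate all 2^5 = 32 subsets.
Count subsets with r(E)-r(A)=1 and |A|-r(A)=0: 9.

9


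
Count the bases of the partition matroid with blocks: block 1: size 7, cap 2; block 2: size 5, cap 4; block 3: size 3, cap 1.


A basis picks exactly ci elements from block i.
Number of bases = product of C(|Si|, ci).
= C(7,2) * C(5,4) * C(3,1)
= 21 * 5 * 3
= 315.

315


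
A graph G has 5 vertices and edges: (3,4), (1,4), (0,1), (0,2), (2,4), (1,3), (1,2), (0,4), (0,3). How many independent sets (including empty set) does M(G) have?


An independent set in a graphic matroid is an acyclic edge subset.
G has 5 vertices and 9 edges.
Enumerate all 2^9 = 512 subsets, checking for acyclicity.
Total independent sets = 198.

198


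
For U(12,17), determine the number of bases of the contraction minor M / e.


Contracting e from U(12,17) gives U(11,16).
Bases of U(11,16) = C(16,11) = 4368.

4368


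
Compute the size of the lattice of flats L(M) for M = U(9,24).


Flats of U(9,24): every subset of size < 9 is a flat, plus E itself.
Count = (24 choose 0) + (24 choose 1) + (24 choose 2) + (24 choose 3) + (24 choose 4) + (24 choose 5) + (24 choose 6) + (24 choose 7) + (24 choose 8) + 1
     = 1 + 24 + 276 + 2024 + 10626 + 42504 + 134596 + 346104 + 735471 + 1
     = 1271627.

1271627


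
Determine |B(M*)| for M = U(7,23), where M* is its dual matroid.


The dual of U(r,n) is U(n-r, n) = U(16,23).
Bases of U(16,23) are all (16)-element subsets.
|B(M*)| = (23 choose 16) = 245157.

245157


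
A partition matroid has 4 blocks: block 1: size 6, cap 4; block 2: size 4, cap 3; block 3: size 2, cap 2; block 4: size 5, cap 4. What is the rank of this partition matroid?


Rank of a partition matroid = sum of min(|Si|, ci) for each block.
= min(6,4) + min(4,3) + min(2,2) + min(5,4)
= 4 + 3 + 2 + 4
= 13.

13


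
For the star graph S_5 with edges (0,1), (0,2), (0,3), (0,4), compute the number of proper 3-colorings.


P(tree, k) = k * (k-1)^(4) for any tree on 5 vertices.
P(3) = 3 * 2^4 = 3 * 16 = 48.

48


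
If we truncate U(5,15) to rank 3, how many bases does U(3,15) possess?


Truncating U(5,15) to rank 3 gives U(3,15).
Bases of U(3,15) are all 3-element subsets of 15 elements.
Number of bases = (15 choose 3) = 455.

455


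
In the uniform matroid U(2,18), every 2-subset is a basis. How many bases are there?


Bases of U(2,18) are all 2-element subsets of the 18-element ground set.
Number of bases = C(18,2).
(18 choose 2) = 153.

153


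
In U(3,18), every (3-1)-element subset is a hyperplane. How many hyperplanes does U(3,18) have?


Hyperplanes of U(3,18) are flats of rank 2.
In a uniform matroid, these are exactly the (2)-element subsets.
Count = C(18,2) = (18 * 17) / (1 * 2) = 153.

153


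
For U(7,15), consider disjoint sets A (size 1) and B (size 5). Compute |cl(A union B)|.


|A union B| = 1 + 5 = 6 (disjoint).
In U(7,15), cl(S) = S if |S| < 7, else cl(S) = E.
Since 6 < 7, cl(A union B) = A union B.
|cl(A union B)| = 6.

6


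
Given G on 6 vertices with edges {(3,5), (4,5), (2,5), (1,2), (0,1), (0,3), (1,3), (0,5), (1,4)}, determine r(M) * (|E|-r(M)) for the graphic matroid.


r(M) = |V| - c = 6 - 1 = 5.
nullity = |E| - r(M) = 9 - 5 = 4.
Product = 5 * 4 = 20.

20


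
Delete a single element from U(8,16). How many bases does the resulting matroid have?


Deleting e from U(8,16) gives U(8,15) since n > r.
Bases of U(8,15) = C(15,8) = 15! / (8! * 7!) = 6435.

6435


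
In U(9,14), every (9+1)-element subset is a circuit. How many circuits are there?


In U(9,14), circuits are the (10)-element subsets.
Any set of 10 elements is dependent, and removing any one element gives
an independent set of size 9, so it is a minimal dependent set.
Number of circuits = C(14,10) = 14! / (10! * 4!) = 1001.

1001


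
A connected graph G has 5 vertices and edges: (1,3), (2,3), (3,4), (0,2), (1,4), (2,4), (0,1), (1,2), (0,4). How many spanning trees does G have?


By Kirchhoff's matrix tree theorem, the number of spanning trees equals
the determinant of any cofactor of the Laplacian matrix L.
G has 5 vertices and 9 edges.
Computing the (4 x 4) cofactor determinant gives 75.

75


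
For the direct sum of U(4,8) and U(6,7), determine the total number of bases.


Bases of a direct sum M1 + M2: |B| = |B(M1)| * |B(M2)|.
|B(U(4,8))| = C(8,4) = 70.
|B(U(6,7))| = C(7,6) = 7.
Total bases = 70 * 7 = 490.

490


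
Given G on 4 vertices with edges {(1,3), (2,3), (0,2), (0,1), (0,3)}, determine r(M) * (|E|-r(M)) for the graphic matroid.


r(M) = |V| - c = 4 - 1 = 3.
nullity = |E| - r(M) = 5 - 3 = 2.
Product = 3 * 2 = 6.

6


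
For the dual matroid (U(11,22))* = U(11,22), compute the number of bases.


The dual of U(r,n) is U(n-r, n) = U(11,22).
Bases of U(11,22) are all (11)-element subsets.
|B(M*)| = C(22,11) = 22! / (11! * 11!) = 705432.

705432


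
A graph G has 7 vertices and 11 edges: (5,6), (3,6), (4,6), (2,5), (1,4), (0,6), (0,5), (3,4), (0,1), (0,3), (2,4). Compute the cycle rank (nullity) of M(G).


Cycle rank (nullity) = |E| - r(M) = |E| - (|V| - c).
|E| = 11, |V| = 7, c = 1.
Nullity = 11 - (7 - 1) = 11 - 6 = 5.

5


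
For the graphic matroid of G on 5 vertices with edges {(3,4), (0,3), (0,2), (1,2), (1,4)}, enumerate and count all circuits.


A circuit in a graphic matroid = edge set of a simple cycle.
G has 5 vertices and 5 edges.
Enumerating all minimal edge subsets forming cycles...
Total circuits found: 1.

1


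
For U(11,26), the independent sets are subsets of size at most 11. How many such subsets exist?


Independent sets of U(11,26) are all subsets of size <= 11.
Count = C(26,0) + C(26,1) + C(26,2) + C(26,3) + C(26,4) + C(26,5) + C(26,6) + C(26,7) + C(26,8) + C(26,9) + C(26,10) + C(26,11)
     = 1 + 26 + 325 + 2600 + 14950 + 65780 + 230230 + 657800 + 1562275 + 3124550 + 5311735 + 7726160
     = 18696432.

18696432
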